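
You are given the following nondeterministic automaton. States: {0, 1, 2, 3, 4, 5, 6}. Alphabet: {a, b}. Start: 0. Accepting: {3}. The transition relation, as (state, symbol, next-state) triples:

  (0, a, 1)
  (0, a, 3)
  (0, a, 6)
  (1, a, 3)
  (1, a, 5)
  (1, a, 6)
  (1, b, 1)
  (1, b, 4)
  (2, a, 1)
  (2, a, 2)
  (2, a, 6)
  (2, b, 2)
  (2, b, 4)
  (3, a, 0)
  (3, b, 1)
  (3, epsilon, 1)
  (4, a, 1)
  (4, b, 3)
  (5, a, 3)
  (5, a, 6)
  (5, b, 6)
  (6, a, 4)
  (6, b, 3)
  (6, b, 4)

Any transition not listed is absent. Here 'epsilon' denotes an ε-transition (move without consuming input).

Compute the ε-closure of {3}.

{1, 3}

Begin with {3}.
ε-move 3 → 1; add 1.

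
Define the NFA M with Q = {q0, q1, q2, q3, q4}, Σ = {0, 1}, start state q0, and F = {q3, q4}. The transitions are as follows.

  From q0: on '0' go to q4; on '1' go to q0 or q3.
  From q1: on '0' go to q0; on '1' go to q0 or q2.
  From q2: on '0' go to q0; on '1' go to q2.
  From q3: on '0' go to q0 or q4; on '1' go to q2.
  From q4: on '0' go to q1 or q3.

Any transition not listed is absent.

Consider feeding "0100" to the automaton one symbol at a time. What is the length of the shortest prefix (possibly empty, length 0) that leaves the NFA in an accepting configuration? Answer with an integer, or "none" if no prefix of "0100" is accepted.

1

Start in {q0}.
Read '0': q0→{q4}; now {q4}.
None of the earlier sets intersect F, but {q4} does.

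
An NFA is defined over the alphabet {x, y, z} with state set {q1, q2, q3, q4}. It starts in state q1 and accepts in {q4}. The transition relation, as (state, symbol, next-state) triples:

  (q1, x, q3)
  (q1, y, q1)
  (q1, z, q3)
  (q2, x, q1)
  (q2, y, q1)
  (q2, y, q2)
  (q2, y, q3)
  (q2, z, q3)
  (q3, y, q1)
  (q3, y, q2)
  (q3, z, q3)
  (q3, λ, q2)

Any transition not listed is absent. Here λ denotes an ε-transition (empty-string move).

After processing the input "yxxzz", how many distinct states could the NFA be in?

2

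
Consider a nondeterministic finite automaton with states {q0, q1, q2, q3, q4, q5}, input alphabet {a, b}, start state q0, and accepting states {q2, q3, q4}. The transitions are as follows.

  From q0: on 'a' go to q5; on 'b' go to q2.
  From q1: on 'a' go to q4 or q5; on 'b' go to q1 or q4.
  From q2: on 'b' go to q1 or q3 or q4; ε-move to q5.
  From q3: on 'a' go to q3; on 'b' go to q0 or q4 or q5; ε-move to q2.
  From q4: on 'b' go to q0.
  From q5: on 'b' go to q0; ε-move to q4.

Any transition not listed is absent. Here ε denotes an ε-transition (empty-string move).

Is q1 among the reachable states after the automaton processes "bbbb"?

Start in {q0}.
Read 'b': q0→{q2}; union {q2}; ε-closure = {q2, q4, q5}.
Read 'b': q2→{q1, q3, q4}, q4→{q0}, q5→{q0}; union {q0, q1, q3, q4}; ε-closure = {q0, q1, q2, q3, q4, q5}.
Read 'b': q0→{q2}, q1→{q1, q4}, q2→{q1, q3, q4}, q3→{q0, q4, q5}, q4→{q0}, q5→{q0}; now {q0, q1, q2, q3, q4, q5}.
Read 'b': q0→{q2}, q1→{q1, q4}, q2→{q1, q3, q4}, q3→{q0, q4, q5}, q4→{q0}, q5→{q0}; now {q0, q1, q2, q3, q4, q5}.
State q1 is in {q0, q1, q2, q3, q4, q5}.

Yes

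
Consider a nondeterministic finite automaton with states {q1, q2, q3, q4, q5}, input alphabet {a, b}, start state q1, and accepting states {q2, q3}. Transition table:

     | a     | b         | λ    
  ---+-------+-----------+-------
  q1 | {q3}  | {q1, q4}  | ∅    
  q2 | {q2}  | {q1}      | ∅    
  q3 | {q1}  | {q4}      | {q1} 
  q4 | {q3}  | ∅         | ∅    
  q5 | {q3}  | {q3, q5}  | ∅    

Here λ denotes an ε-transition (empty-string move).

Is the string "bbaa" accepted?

Start in {q1}.
Read 'b': q1→{q1, q4}; now {q1, q4}.
Read 'b': q1→{q1, q4}, q4→∅; now {q1, q4}.
Read 'a': q1→{q3}, q4→{q3}; union {q3}; ε-closure = {q1, q3}.
Read 'a': q1→{q3}, q3→{q1}; now {q1, q3}.
The final set {q1, q3} contains the accepting state q3.

Yes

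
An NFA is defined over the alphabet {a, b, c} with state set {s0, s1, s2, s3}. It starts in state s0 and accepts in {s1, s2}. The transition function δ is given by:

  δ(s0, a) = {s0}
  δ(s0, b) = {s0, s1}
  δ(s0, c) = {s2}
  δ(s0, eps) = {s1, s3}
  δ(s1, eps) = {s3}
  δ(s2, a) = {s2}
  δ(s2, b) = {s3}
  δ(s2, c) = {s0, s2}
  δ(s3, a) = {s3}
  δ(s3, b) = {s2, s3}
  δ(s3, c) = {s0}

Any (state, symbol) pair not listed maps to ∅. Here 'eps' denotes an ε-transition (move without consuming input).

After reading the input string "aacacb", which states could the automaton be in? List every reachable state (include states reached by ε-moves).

Start: ε-closure({s0}) = {s0, s1, s3}.
Read 'a': s0→{s0}, s1→∅, s3→{s3}; union {s0, s3}; ε-closure = {s0, s1, s3}.
Read 'a': s0→{s0}, s1→∅, s3→{s3}; union {s0, s3}; ε-closure = {s0, s1, s3}.
Read 'c': s0→{s2}, s1→∅, s3→{s0}; union {s0, s2}; ε-closure = {s0, s1, s2, s3}.
Read 'a': s0→{s0}, s1→∅, s2→{s2}, s3→{s3}; union {s0, s2, s3}; ε-closure = {s0, s1, s2, s3}.
Read 'c': s0→{s2}, s1→∅, s2→{s0, s2}, s3→{s0}; union {s0, s2}; ε-closure = {s0, s1, s2, s3}.
Read 'b': s0→{s0, s1}, s1→∅, s2→{s3}, s3→{s2, s3}; now {s0, s1, s2, s3}.

{s0, s1, s2, s3}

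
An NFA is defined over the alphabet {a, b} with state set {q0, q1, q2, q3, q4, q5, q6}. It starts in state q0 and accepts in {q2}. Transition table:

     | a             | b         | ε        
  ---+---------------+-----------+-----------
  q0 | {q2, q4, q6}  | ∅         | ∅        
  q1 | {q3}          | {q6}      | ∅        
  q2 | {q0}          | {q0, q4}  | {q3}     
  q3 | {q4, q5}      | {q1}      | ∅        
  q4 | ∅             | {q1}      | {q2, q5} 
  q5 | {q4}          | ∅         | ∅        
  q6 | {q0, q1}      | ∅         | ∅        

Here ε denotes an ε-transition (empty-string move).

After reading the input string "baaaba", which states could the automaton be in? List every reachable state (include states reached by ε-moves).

∅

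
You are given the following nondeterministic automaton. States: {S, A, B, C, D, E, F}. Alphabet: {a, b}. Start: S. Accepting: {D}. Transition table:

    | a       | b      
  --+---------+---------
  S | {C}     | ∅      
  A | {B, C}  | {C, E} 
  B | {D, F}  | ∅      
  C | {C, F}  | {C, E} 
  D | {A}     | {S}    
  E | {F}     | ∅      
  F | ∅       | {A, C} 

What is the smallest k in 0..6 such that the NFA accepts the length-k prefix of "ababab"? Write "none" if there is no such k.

none

Start in {S}.
Read 'a': {S} → {C}.
Read 'b': {C} → {C, E}.
Read 'a': {C, E} → {C, F}.
Read 'b': {C, F} → {A, C, E}.
Read 'a': {A, C, E} → {B, C, F}.
Read 'b': {B, C, F} → {A, C, E}.
No reachable set along the way intersects F.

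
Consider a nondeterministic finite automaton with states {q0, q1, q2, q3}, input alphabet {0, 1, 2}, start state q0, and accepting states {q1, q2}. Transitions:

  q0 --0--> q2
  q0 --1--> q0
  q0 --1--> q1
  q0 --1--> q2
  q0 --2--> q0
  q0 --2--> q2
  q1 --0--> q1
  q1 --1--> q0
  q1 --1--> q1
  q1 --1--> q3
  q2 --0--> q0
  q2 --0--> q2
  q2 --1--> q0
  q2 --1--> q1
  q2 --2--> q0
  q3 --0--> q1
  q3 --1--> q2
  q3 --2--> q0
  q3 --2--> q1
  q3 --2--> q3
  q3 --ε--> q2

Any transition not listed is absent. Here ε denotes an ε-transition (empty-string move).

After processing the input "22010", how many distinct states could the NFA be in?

Start in {q0}.
Read '2': q0→{q0, q2}; now {q0, q2}.
Read '2': q0→{q0, q2}, q2→{q0}; now {q0, q2}.
Read '0': q0→{q2}, q2→{q0, q2}; now {q0, q2}.
Read '1': q0→{q0, q1, q2}, q2→{q0, q1}; now {q0, q1, q2}.
Read '0': q0→{q2}, q1→{q1}, q2→{q0, q2}; now {q0, q1, q2}.
That set has 3 states.

3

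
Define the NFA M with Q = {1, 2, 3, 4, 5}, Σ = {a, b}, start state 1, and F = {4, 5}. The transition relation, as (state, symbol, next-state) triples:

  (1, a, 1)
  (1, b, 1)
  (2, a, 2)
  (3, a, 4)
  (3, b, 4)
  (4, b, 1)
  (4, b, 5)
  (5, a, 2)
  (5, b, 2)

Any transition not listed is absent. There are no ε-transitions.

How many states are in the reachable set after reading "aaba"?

Start in {1}.
Read 'a': 1→{1}; now {1}.
Read 'a': 1→{1}; now {1}.
Read 'b': 1→{1}; now {1}.
Read 'a': 1→{1}; now {1}.
That set has 1 state.

1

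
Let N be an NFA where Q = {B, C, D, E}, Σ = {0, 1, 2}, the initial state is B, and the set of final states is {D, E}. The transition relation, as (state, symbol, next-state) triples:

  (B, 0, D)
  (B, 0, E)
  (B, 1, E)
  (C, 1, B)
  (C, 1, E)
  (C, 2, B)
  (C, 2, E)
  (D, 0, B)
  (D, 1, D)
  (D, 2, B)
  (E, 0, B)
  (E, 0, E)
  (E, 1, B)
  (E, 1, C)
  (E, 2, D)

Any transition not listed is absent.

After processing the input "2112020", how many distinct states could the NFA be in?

0

Start in {B}.
Read '2': B→∅; now ∅.
The set is empty and remains empty for the remaining 6 symbols.
That set has 0 states.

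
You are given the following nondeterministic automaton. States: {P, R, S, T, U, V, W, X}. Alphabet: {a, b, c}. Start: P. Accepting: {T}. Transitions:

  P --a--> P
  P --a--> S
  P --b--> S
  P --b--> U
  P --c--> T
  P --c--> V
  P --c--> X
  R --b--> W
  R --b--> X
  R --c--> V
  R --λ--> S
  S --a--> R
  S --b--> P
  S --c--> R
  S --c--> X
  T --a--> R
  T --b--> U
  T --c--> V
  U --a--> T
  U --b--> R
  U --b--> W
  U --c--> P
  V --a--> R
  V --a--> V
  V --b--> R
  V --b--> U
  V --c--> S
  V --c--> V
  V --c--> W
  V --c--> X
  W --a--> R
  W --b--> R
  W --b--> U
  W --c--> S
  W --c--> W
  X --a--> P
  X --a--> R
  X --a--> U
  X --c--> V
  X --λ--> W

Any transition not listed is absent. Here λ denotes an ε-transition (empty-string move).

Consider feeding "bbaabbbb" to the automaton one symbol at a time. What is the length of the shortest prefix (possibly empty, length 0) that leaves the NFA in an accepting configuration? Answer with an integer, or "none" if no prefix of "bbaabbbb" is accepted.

none

Start in {P}.
Read 'b': P→{S, U}; now {S, U}.
Read 'b': S→{P}, U→{R, W}; union {P, R, W}; ε-closure = {P, R, S, W}.
Read 'a': P→{P, S}, R→∅, S→{R}, W→{R}; now {P, R, S}.
Read 'a': P→{P, S}, R→∅, S→{R}; now {P, R, S}.
Read 'b': P→{S, U}, R→{W, X}, S→{P}; now {P, S, U, W, X}.
Read 'b': P→{S, U}, S→{P}, U→{R, W}, W→{R, U}, X→∅; now {P, R, S, U, W}.
Read 'b': P→{S, U}, R→{W, X}, S→{P}, U→{R, W}, W→{R, U}; now {P, R, S, U, W, X}.
Read 'b': P→{S, U}, R→{W, X}, S→{P}, U→{R, W}, W→{R, U}, X→∅; now {P, R, S, U, W, X}.
No reachable set along the way intersects F.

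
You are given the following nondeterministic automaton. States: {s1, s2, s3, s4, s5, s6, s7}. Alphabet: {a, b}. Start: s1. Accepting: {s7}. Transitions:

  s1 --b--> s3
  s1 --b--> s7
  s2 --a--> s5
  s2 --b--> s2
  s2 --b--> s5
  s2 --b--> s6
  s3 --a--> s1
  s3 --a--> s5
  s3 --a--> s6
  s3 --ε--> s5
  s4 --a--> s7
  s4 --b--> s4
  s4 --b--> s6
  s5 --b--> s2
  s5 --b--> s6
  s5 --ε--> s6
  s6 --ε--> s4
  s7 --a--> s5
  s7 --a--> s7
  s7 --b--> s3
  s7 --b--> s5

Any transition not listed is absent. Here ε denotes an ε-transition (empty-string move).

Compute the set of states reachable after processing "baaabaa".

Start in {s1}.
Read 'b': {s1} → {s3, s4, s5, s6, s7}.
Read 'a': {s3, s4, s5, s6, s7} → {s1, s4, s5, s6, s7}.
Read 'a': {s1, s4, s5, s6, s7} → {s4, s5, s6, s7}.
Read 'a': {s4, s5, s6, s7} → {s4, s5, s6, s7}.
Read 'b': {s4, s5, s6, s7} → {s2, s3, s4, s5, s6}.
Read 'a': {s2, s3, s4, s5, s6} → {s1, s4, s5, s6, s7}.
Read 'a': {s1, s4, s5, s6, s7} → {s4, s5, s6, s7}.

{s4, s5, s6, s7}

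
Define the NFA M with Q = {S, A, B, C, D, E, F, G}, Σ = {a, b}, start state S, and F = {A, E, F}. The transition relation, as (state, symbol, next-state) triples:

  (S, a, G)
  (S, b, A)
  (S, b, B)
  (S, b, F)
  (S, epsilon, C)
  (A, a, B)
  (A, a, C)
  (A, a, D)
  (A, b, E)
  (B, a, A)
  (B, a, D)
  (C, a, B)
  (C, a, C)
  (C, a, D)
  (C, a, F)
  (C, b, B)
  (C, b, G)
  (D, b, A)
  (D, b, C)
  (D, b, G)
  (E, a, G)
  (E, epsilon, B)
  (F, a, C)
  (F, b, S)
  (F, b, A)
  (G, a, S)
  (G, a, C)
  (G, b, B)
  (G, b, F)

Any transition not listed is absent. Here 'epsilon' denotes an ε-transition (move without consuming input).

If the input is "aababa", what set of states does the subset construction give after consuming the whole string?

Start: ε-closure({S}) = {S, C}.
Read 'a': S→{G}, C→{B, C, D, F}; now {B, C, D, F, G}.
Read 'a': B→{A, D}, C→{B, C, D, F}, D→∅, F→{C}, G→{S, C}; now {S, A, B, C, D, F}.
Read 'b': S→{A, B, F}, A→{E}, B→∅, C→{B, G}, D→{A, C, G}, F→{S, A}; now {S, A, B, C, E, F, G}.
Read 'a': S→{G}, A→{B, C, D}, B→{A, D}, C→{B, C, D, F}, E→{G}, F→{C}, G→{S, C}; now {S, A, B, C, D, F, G}.
Read 'b': S→{A, B, F}, A→{E}, B→∅, C→{B, G}, D→{A, C, G}, F→{S, A}, G→{B, F}; now {S, A, B, C, E, F, G}.
Read 'a': S→{G}, A→{B, C, D}, B→{A, D}, C→{B, C, D, F}, E→{G}, F→{C}, G→{S, C}; now {S, A, B, C, D, F, G}.

{S, A, B, C, D, F, G}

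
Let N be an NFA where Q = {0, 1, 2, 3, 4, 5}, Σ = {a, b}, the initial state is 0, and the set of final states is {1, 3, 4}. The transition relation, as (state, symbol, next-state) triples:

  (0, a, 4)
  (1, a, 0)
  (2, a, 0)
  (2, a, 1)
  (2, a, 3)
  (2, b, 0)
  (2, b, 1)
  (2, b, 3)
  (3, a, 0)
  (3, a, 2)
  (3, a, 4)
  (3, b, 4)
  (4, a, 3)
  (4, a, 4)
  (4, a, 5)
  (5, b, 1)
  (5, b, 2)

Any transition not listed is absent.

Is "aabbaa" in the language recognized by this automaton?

Yes

Start in {0}.
Read 'a': 0→{4}; now {4}.
Read 'a': 4→{3, 4, 5}; now {3, 4, 5}.
Read 'b': 3→{4}, 4→∅, 5→{1, 2}; now {1, 2, 4}.
Read 'b': 1→∅, 2→{0, 1, 3}, 4→∅; now {0, 1, 3}.
Read 'a': 0→{4}, 1→{0}, 3→{0, 2, 4}; now {0, 2, 4}.
Read 'a': 0→{4}, 2→{0, 1, 3}, 4→{3, 4, 5}; now {0, 1, 3, 4, 5}.
The final set {0, 1, 3, 4, 5} contains the accepting states 1, 3, 4.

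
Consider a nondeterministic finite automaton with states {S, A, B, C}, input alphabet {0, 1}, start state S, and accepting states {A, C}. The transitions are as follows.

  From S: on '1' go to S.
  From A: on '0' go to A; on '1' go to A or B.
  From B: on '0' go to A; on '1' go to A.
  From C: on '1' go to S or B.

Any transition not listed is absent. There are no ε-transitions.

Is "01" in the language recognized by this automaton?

No

Start in {S}.
Read '0': {S} → ∅.
The set is empty and remains empty for the remaining 1 symbol.
The final set ∅ contains no accepting state.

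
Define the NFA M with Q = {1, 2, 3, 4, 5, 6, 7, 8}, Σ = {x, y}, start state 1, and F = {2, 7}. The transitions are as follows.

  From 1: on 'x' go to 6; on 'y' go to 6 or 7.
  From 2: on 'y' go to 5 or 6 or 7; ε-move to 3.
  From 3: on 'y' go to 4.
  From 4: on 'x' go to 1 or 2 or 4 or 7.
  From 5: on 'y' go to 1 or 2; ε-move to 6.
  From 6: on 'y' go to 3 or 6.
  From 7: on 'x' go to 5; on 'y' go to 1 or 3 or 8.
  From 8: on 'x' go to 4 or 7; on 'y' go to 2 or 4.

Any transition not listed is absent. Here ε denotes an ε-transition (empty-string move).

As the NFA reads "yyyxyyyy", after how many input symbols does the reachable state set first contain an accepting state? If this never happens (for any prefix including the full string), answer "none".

1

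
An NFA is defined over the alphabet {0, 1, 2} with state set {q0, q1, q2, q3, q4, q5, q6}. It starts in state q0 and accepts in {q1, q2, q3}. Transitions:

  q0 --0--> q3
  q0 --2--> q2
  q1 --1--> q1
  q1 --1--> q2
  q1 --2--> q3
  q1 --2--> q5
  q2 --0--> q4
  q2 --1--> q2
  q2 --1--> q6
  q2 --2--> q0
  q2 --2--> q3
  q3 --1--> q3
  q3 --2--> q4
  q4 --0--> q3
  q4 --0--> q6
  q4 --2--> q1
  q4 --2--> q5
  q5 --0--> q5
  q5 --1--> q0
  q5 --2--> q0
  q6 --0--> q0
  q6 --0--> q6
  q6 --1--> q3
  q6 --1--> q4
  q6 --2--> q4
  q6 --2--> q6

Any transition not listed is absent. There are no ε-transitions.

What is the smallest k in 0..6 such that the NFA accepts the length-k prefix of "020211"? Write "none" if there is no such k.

Start in {q0}.
Read '0': {q0} → {q3}.
None of the earlier sets intersect F, but {q3} does.

1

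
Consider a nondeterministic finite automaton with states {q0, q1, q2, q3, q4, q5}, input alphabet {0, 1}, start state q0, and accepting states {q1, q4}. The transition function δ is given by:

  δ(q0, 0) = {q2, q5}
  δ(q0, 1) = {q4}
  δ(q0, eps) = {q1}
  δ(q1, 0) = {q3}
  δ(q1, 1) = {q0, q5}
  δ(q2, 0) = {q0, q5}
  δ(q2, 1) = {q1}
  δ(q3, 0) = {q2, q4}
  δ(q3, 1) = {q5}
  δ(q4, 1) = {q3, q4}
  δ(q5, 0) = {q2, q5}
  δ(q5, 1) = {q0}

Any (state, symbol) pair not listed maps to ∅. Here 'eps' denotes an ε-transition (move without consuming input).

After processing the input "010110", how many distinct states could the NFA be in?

Start: ε-closure({q0}) = {q0, q1}.
Read '0': {q0, q1} → {q2, q3, q5}.
Read '1': {q2, q3, q5} → {q0, q1, q5}.
Read '0': {q0, q1, q5} → {q2, q3, q5}.
Read '1': {q2, q3, q5} → {q0, q1, q5}.
Read '1': {q0, q1, q5} → {q0, q1, q4, q5}.
Read '0': {q0, q1, q4, q5} → {q2, q3, q5}.
That set has 3 states.

3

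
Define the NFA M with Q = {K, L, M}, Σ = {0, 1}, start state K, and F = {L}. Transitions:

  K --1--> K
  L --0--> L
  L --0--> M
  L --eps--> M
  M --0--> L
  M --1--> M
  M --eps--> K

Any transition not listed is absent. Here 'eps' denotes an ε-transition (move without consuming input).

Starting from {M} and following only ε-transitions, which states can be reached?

Begin with {M}.
ε-move M → K; add K.

{K, M}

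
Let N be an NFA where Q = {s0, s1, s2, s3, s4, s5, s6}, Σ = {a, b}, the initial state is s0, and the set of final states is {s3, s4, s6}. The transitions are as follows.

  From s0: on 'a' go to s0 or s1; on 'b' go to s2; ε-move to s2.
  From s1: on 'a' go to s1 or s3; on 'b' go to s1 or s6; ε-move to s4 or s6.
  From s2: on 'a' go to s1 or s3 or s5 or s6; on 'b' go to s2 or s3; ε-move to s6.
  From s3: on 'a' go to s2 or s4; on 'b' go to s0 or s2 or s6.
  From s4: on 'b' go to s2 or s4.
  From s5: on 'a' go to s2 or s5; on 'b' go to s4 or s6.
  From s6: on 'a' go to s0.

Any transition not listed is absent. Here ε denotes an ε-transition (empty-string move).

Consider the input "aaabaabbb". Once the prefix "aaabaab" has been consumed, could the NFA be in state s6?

Start: ε-closure({s0}) = {s0, s2, s6}.
Read 'a': {s0, s2, s6} → {s0, s1, s2, s3, s4, s5, s6}.
Read 'a': {s0, s1, s2, s3, s4, s5, s6} → {s0, s1, s2, s3, s4, s5, s6}.
Read 'a': {s0, s1, s2, s3, s4, s5, s6} → {s0, s1, s2, s3, s4, s5, s6}.
Read 'b': {s0, s1, s2, s3, s4, s5, s6} → {s0, s1, s2, s3, s4, s6}.
Read 'a': {s0, s1, s2, s3, s4, s6} → {s0, s1, s2, s3, s4, s5, s6}.
Read 'a': {s0, s1, s2, s3, s4, s5, s6} → {s0, s1, s2, s3, s4, s5, s6}.
Read 'b': {s0, s1, s2, s3, s4, s5, s6} → {s0, s1, s2, s3, s4, s6}.
State s6 is in {s0, s1, s2, s3, s4, s6}.

Yes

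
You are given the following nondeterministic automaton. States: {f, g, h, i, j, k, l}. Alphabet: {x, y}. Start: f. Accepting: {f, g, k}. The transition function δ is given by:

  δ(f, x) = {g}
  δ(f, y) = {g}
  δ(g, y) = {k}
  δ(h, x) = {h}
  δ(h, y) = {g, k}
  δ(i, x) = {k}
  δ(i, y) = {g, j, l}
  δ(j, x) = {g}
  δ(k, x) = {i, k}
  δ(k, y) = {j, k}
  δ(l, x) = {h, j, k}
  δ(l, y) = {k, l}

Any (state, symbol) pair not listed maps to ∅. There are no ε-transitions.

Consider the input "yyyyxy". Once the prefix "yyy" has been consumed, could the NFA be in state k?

Start in {f}.
Read 'y': f→{g}; now {g}.
Read 'y': g→{k}; now {k}.
Read 'y': k→{j, k}; now {j, k}.
State k is in {j, k}.

Yes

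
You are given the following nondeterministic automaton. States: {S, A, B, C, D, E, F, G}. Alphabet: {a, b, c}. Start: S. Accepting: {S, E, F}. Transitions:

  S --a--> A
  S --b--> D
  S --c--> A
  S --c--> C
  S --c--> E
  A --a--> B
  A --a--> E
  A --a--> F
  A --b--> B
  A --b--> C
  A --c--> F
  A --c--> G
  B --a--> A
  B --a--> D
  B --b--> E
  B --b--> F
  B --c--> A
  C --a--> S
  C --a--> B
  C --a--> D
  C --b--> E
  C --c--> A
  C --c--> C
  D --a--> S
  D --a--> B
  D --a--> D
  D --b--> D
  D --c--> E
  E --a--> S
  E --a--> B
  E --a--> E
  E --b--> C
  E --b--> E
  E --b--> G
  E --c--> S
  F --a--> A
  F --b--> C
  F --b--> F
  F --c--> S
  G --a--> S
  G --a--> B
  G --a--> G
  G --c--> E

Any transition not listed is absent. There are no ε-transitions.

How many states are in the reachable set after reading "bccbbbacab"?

5

Start in {S}.
Read 'b': {S} → {D}.
Read 'c': {D} → {E}.
Read 'c': {E} → {S}.
Read 'b': {S} → {D}.
Read 'b': {D} → {D}.
Read 'b': {D} → {D}.
Read 'a': {D} → {S, B, D}.
Read 'c': {S, B, D} → {A, C, E}.
Read 'a': {A, C, E} → {S, B, D, E, F}.
Read 'b': {S, B, D, E, F} → {C, D, E, F, G}.
That set has 5 states.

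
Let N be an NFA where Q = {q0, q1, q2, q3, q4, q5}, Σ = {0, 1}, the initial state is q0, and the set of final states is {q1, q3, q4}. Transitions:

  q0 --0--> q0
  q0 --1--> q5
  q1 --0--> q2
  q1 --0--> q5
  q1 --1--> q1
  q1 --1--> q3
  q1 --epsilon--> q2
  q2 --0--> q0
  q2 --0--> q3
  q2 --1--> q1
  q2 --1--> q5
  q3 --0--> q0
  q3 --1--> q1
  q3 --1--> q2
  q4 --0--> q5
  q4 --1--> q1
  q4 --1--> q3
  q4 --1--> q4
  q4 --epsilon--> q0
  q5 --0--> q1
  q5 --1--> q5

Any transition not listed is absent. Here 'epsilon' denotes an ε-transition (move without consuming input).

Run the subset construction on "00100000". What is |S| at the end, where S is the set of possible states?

Start in {q0}.
Read '0': q0→{q0}; now {q0}.
Read '0': q0→{q0}; now {q0}.
Read '1': q0→{q5}; now {q5}.
Read '0': q5→{q1}; union {q1}; ε-closure = {q1, q2}.
Read '0': q1→{q2, q5}, q2→{q0, q3}; now {q0, q2, q3, q5}.
Read '0': q0→{q0}, q2→{q0, q3}, q3→{q0}, q5→{q1}; union {q0, q1, q3}; ε-closure = {q0, q1, q2, q3}.
Read '0': q0→{q0}, q1→{q2, q5}, q2→{q0, q3}, q3→{q0}; now {q0, q2, q3, q5}.
Read '0': q0→{q0}, q2→{q0, q3}, q3→{q0}, q5→{q1}; union {q0, q1, q3}; ε-closure = {q0, q1, q2, q3}.
That set has 4 states.

4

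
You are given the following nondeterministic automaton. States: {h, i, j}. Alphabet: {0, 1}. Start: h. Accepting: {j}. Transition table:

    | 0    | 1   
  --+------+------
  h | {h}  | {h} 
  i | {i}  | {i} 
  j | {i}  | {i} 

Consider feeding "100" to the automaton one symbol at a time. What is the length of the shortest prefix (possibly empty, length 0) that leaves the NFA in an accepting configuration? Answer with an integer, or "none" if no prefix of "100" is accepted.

none

Start in {h}.
Read '1': {h} → {h}.
Read '0': {h} → {h}.
Read '0': {h} → {h}.
No reachable set along the way intersects F.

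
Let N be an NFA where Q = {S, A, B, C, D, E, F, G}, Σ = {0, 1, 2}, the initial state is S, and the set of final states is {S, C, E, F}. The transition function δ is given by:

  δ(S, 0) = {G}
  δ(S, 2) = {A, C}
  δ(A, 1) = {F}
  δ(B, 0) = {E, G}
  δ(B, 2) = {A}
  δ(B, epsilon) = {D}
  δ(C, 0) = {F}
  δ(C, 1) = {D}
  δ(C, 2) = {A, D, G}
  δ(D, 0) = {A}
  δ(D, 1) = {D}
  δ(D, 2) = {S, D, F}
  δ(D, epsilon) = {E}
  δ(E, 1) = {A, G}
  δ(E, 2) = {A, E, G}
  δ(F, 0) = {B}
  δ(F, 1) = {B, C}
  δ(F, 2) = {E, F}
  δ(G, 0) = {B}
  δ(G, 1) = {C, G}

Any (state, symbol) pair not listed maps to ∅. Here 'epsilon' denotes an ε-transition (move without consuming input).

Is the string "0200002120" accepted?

Start in {S}.
Read '0': S→{G}; now {G}.
Read '2': G→∅; now ∅.
The set is empty and remains empty for the remaining 8 symbols.
The final set ∅ contains no accepting state.

No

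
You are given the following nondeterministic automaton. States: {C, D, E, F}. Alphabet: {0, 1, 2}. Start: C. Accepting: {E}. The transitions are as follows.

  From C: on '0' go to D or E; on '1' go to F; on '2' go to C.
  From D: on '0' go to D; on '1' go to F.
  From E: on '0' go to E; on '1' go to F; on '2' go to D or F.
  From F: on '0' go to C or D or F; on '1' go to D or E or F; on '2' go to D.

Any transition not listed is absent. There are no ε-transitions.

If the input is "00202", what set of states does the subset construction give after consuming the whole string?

Start in {C}.
Read '0': {C} → {D, E}.
Read '0': {D, E} → {D, E}.
Read '2': {D, E} → {D, F}.
Read '0': {D, F} → {C, D, F}.
Read '2': {C, D, F} → {C, D}.

{C, D}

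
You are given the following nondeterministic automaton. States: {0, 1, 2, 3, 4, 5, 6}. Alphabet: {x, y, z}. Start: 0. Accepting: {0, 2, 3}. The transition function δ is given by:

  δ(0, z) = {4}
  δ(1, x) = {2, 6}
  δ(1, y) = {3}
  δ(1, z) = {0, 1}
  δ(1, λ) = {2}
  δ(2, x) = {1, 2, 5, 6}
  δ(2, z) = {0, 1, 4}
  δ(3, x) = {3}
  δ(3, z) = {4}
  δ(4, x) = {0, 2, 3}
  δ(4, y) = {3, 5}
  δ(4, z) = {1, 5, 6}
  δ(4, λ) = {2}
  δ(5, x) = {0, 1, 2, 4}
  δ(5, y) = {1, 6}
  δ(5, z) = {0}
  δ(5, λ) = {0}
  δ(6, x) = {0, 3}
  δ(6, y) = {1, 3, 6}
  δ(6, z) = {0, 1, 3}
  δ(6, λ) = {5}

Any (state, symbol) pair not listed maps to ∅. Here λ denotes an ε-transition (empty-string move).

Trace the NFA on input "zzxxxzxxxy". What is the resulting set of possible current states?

{0, 1, 2, 3, 5, 6}

Start in {0}.
Read 'z': {0} → {2, 4}.
Read 'z': {2, 4} → {0, 1, 2, 4, 5, 6}.
Read 'x': {0, 1, 2, 4, 5, 6} → {0, 1, 2, 3, 4, 5, 6}.
Read 'x': {0, 1, 2, 3, 4, 5, 6} → {0, 1, 2, 3, 4, 5, 6}.
Read 'x': {0, 1, 2, 3, 4, 5, 6} → {0, 1, 2, 3, 4, 5, 6}.
Read 'z': {0, 1, 2, 3, 4, 5, 6} → {0, 1, 2, 3, 4, 5, 6}.
Read 'x': {0, 1, 2, 3, 4, 5, 6} → {0, 1, 2, 3, 4, 5, 6}.
Read 'x': {0, 1, 2, 3, 4, 5, 6} → {0, 1, 2, 3, 4, 5, 6}.
Read 'x': {0, 1, 2, 3, 4, 5, 6} → {0, 1, 2, 3, 4, 5, 6}.
Read 'y': {0, 1, 2, 3, 4, 5, 6} → {0, 1, 2, 3, 5, 6}.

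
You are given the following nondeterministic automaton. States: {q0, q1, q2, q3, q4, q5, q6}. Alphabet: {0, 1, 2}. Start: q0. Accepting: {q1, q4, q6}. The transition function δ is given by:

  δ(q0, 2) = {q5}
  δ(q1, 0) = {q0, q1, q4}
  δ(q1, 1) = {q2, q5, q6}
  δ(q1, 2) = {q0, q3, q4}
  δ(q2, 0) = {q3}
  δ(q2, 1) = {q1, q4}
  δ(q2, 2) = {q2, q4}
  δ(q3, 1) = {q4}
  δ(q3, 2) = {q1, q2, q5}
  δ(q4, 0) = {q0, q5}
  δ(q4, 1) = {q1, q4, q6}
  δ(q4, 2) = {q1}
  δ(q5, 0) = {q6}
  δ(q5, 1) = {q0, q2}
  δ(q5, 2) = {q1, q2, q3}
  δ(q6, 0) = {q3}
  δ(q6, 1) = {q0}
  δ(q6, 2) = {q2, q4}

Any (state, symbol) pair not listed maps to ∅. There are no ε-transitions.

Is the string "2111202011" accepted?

Yes

Start in {q0}.
Read '2': {q0} → {q5}.
Read '1': {q5} → {q0, q2}.
Read '1': {q0, q2} → {q1, q4}.
Read '1': {q1, q4} → {q1, q2, q4, q5, q6}.
Read '2': {q1, q2, q4, q5, q6} → {q0, q1, q2, q3, q4}.
Read '0': {q0, q1, q2, q3, q4} → {q0, q1, q3, q4, q5}.
Read '2': {q0, q1, q3, q4, q5} → {q0, q1, q2, q3, q4, q5}.
Read '0': {q0, q1, q2, q3, q4, q5} → {q0, q1, q3, q4, q5, q6}.
Read '1': {q0, q1, q3, q4, q5, q6} → {q0, q1, q2, q4, q5, q6}.
Read '1': {q0, q1, q2, q4, q5, q6} → {q0, q1, q2, q4, q5, q6}.
The final set {q0, q1, q2, q4, q5, q6} contains the accepting states q1, q4, q6.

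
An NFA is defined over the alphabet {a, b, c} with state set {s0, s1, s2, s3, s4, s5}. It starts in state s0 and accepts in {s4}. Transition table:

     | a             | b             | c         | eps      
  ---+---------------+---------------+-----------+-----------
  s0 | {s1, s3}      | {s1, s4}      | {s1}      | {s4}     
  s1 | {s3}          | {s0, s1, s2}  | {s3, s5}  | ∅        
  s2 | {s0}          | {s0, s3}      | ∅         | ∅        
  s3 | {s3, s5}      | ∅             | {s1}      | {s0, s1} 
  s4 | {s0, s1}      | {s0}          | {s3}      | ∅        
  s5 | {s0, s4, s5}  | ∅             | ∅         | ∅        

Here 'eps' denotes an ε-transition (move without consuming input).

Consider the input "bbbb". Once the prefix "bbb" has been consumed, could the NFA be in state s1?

Yes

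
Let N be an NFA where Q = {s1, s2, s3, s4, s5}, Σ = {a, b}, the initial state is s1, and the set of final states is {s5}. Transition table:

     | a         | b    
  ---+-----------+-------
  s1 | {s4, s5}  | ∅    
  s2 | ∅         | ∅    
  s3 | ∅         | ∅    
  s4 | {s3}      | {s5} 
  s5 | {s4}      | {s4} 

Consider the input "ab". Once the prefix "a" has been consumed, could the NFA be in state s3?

Start in {s1}.
Read 'a': s1→{s4, s5}; now {s4, s5}.
State s3 is not in {s4, s5}.

No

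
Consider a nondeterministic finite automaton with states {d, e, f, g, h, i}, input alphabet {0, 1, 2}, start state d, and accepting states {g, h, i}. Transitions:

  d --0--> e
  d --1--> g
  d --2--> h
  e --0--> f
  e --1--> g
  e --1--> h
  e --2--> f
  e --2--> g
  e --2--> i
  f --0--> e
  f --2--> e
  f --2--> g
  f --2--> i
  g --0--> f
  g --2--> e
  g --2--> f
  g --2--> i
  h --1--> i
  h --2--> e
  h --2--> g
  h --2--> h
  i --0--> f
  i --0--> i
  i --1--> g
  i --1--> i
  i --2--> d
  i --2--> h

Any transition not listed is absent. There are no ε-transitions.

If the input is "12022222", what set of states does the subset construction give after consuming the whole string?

{d, e, f, g, h, i}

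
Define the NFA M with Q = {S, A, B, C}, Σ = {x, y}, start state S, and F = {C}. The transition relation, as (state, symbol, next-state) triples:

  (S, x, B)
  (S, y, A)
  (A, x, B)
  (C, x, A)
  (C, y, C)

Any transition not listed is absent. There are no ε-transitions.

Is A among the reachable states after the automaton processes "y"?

Yes

Start in {S}.
Read 'y': {S} → {A}.
State A is in {A}.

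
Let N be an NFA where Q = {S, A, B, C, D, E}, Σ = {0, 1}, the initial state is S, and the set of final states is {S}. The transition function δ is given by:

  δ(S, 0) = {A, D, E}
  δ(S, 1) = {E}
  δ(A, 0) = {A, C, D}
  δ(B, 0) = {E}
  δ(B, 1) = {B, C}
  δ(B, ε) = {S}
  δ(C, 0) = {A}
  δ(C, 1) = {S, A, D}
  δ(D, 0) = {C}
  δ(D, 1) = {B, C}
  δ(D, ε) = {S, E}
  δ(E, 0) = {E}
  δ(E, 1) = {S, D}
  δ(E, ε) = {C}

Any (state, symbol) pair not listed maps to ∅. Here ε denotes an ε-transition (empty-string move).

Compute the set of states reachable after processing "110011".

Start in {S}.
Read '1': {S} → {C, E}.
Read '1': {C, E} → {S, A, C, D, E}.
Read '0': {S, A, C, D, E} → {S, A, C, D, E}.
Read '0': {S, A, C, D, E} → {S, A, C, D, E}.
Read '1': {S, A, C, D, E} → {S, A, B, C, D, E}.
Read '1': {S, A, B, C, D, E} → {S, A, B, C, D, E}.

{S, A, B, C, D, E}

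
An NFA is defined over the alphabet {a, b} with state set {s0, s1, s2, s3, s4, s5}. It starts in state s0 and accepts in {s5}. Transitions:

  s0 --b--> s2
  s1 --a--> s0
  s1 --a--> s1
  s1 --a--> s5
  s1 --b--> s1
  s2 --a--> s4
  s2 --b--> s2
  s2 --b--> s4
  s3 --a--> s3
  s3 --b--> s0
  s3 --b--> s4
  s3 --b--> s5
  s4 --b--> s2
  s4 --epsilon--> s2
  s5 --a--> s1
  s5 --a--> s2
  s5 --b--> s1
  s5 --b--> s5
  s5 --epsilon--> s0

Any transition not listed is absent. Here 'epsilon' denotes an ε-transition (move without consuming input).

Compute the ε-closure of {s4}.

{s2, s4}

Begin with {s4}.
ε-move s4 → s2; add s2.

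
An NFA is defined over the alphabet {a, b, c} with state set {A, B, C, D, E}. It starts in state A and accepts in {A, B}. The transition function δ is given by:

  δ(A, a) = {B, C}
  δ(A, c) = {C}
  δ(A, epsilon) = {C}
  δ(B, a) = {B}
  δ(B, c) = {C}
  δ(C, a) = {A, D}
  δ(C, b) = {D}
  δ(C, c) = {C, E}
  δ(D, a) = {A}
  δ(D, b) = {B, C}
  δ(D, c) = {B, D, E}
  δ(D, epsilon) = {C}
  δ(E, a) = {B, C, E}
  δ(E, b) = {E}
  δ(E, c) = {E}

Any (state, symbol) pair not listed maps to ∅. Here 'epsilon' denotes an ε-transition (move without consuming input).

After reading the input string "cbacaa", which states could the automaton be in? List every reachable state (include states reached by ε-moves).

Start: ε-closure({A}) = {A, C}.
Read 'c': A→{C}, C→{C, E}; now {C, E}.
Read 'b': C→{D}, E→{E}; union {D, E}; ε-closure = {C, D, E}.
Read 'a': C→{A, D}, D→{A}, E→{B, C, E}; now {A, B, C, D, E}.
Read 'c': A→{C}, B→{C}, C→{C, E}, D→{B, D, E}, E→{E}; now {B, C, D, E}.
Read 'a': B→{B}, C→{A, D}, D→{A}, E→{B, C, E}; now {A, B, C, D, E}.
Read 'a': A→{B, C}, B→{B}, C→{A, D}, D→{A}, E→{B, C, E}; now {A, B, C, D, E}.

{A, B, C, D, E}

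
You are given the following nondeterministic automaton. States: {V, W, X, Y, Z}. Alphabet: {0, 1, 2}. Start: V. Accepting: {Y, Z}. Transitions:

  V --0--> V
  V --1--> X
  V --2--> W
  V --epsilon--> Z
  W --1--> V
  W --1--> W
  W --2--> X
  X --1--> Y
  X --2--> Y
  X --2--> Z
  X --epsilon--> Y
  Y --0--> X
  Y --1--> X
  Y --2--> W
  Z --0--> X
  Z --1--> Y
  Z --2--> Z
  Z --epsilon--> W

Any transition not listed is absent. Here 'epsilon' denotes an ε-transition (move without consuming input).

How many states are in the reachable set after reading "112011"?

Start: ε-closure({V}) = {V, W, Z}.
Read '1': V→{X}, W→{V, W}, Z→{Y}; union {V, W, X, Y}; ε-closure = {V, W, X, Y, Z}.
Read '1': V→{X}, W→{V, W}, X→{Y}, Y→{X}, Z→{Y}; union {V, W, X, Y}; ε-closure = {V, W, X, Y, Z}.
Read '2': V→{W}, W→{X}, X→{Y, Z}, Y→{W}, Z→{Z}; now {W, X, Y, Z}.
Read '0': W→∅, X→∅, Y→{X}, Z→{X}; union {X}; ε-closure = {X, Y}.
Read '1': X→{Y}, Y→{X}; now {X, Y}.
Read '1': X→{Y}, Y→{X}; now {X, Y}.
That set has 2 states.

2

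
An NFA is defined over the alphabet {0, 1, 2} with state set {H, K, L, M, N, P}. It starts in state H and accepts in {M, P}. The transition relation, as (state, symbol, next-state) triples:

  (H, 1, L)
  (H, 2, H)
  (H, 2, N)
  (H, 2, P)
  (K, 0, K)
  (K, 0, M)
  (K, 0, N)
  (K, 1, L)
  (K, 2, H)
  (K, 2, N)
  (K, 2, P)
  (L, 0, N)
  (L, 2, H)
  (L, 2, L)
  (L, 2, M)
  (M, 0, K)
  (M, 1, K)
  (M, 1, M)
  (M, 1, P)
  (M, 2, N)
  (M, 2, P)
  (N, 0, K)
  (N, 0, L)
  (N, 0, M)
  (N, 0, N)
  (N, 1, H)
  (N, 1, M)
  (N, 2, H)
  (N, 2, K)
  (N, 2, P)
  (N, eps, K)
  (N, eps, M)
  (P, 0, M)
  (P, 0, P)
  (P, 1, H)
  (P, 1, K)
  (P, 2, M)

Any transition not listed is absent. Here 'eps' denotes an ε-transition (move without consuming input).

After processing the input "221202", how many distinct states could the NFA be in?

6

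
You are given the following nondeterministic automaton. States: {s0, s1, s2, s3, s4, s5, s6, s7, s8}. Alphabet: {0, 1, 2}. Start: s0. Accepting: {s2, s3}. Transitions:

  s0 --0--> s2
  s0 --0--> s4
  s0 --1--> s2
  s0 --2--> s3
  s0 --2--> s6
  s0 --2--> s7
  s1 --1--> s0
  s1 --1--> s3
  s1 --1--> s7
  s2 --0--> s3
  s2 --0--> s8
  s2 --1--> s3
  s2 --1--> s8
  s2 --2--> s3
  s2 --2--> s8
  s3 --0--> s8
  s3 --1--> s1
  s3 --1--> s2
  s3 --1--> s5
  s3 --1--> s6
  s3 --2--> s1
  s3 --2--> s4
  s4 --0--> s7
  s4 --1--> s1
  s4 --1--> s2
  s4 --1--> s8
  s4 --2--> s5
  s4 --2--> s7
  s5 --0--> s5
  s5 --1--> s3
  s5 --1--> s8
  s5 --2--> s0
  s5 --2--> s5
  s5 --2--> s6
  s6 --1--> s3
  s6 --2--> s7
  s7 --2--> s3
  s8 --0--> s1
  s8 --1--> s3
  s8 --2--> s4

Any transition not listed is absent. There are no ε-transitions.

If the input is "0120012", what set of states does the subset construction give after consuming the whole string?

{s1, s3, s4, s6, s7}

Start in {s0}.
Read '0': s0→{s2, s4}; now {s2, s4}.
Read '1': s2→{s3, s8}, s4→{s1, s2, s8}; now {s1, s2, s3, s8}.
Read '2': s1→∅, s2→{s3, s8}, s3→{s1, s4}, s8→{s4}; now {s1, s3, s4, s8}.
Read '0': s1→∅, s3→{s8}, s4→{s7}, s8→{s1}; now {s1, s7, s8}.
Read '0': s1→∅, s7→∅, s8→{s1}; now {s1}.
Read '1': s1→{s0, s3, s7}; now {s0, s3, s7}.
Read '2': s0→{s3, s6, s7}, s3→{s1, s4}, s7→{s3}; now {s1, s3, s4, s6, s7}.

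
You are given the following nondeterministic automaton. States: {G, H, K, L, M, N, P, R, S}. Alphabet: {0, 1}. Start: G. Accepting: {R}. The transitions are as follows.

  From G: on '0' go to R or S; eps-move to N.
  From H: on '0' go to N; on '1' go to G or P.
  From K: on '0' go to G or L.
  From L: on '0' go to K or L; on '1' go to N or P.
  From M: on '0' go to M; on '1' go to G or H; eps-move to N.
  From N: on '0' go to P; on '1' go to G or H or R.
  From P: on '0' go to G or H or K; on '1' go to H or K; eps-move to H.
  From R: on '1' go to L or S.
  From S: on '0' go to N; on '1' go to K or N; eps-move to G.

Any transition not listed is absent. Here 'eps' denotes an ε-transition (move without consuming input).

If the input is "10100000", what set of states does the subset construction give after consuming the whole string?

{G, H, K, L, N, P, R, S}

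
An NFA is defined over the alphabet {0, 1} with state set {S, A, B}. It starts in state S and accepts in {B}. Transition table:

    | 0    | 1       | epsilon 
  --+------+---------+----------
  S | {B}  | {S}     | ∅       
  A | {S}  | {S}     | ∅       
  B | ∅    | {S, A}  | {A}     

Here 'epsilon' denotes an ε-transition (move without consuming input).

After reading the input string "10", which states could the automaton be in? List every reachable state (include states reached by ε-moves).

Start in {S}.
Read '1': S→{S}; now {S}.
Read '0': S→{B}; union {B}; ε-closure = {A, B}.

{A, B}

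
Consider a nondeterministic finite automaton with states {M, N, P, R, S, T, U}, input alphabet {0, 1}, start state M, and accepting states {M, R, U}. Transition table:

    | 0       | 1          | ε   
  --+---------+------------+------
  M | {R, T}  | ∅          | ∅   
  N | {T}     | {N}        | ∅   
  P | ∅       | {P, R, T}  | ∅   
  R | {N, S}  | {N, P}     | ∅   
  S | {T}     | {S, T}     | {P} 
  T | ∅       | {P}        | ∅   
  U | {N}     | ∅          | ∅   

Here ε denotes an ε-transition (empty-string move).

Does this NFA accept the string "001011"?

Yes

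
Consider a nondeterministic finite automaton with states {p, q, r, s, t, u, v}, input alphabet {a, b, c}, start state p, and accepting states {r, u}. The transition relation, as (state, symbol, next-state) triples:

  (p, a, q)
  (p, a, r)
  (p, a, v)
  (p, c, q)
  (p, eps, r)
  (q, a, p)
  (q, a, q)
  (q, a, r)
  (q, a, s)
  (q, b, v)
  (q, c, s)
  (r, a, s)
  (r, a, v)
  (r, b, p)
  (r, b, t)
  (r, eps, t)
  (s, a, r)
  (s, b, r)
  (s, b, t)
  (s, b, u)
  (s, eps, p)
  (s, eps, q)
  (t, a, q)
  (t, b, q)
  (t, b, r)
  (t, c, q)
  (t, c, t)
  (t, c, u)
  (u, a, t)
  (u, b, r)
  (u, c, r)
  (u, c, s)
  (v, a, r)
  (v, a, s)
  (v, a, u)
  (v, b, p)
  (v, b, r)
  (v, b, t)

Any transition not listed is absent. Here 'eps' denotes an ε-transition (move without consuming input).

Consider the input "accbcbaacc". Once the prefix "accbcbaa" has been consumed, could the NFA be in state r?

Yes

Start: ε-closure({p}) = {p, r, t}.
Read 'a': p→{q, r, v}, r→{s, v}, t→{q}; union {q, r, s, v}; ε-closure = {p, q, r, s, t, v}.
Read 'c': p→{q}, q→{s}, r→∅, s→∅, t→{q, t, u}, v→∅; union {q, s, t, u}; ε-closure = {p, q, r, s, t, u}.
Read 'c': p→{q}, q→{s}, r→∅, s→∅, t→{q, t, u}, u→{r, s}; union {q, r, s, t, u}; ε-closure = {p, q, r, s, t, u}.
Read 'b': p→∅, q→{v}, r→{p, t}, s→{r, t, u}, t→{q, r}, u→{r}; now {p, q, r, t, u, v}.
Read 'c': p→{q}, q→{s}, r→∅, t→{q, t, u}, u→{r, s}, v→∅; union {q, r, s, t, u}; ε-closure = {p, q, r, s, t, u}.
Read 'b': p→∅, q→{v}, r→{p, t}, s→{r, t, u}, t→{q, r}, u→{r}; now {p, q, r, t, u, v}.
Read 'a': p→{q, r, v}, q→{p, q, r, s}, r→{s, v}, t→{q}, u→{t}, v→{r, s, u}; now {p, q, r, s, t, u, v}.
Read 'a': p→{q, r, v}, q→{p, q, r, s}, r→{s, v}, s→{r}, t→{q}, u→{t}, v→{r, s, u}; now {p, q, r, s, t, u, v}.
State r is in {p, q, r, s, t, u, v}.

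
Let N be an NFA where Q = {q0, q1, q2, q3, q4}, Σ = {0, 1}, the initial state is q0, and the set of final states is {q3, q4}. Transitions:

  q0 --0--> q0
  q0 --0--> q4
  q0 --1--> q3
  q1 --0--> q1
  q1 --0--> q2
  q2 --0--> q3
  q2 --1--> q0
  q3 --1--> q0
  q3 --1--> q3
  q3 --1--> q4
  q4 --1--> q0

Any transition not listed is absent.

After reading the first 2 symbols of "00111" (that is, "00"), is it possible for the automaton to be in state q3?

No

Start in {q0}.
Read '0': {q0} → {q0, q4}.
Read '0': {q0, q4} → {q0, q4}.
State q3 is not in {q0, q4}.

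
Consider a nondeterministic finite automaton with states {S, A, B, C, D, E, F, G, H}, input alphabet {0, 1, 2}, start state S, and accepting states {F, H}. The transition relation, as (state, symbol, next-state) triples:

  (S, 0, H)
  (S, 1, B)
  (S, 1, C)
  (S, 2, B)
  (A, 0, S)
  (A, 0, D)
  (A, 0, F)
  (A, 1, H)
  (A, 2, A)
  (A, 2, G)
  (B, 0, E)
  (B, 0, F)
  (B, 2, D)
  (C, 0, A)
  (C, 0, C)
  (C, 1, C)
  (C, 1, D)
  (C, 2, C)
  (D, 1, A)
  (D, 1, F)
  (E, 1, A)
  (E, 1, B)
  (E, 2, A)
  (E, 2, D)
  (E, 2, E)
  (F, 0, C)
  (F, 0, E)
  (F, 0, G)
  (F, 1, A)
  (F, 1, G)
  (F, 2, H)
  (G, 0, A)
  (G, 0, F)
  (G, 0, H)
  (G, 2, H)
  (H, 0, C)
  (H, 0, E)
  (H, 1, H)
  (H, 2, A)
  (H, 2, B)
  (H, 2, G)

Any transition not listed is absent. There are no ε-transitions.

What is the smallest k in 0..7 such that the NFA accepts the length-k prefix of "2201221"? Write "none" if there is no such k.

none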